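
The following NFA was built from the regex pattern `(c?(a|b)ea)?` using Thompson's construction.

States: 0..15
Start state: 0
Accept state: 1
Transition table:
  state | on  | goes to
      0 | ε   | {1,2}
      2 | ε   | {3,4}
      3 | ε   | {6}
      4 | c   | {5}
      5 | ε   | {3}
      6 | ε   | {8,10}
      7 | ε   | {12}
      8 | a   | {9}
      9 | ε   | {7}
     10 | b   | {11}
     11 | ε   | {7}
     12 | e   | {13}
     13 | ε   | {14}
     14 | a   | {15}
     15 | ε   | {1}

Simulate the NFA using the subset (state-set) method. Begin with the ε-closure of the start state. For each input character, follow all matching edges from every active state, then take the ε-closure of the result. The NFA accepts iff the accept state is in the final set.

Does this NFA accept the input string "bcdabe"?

Answer: REJECT

Trace:
initial (ε-close {0}): {0,1,2,3,4,6,8,10}
'b' @ 1: {7,11,12}
'c' @ 2: {}  — no active states
rest 'dabe' ignored (set empty)
final: {}; accept 1 not in set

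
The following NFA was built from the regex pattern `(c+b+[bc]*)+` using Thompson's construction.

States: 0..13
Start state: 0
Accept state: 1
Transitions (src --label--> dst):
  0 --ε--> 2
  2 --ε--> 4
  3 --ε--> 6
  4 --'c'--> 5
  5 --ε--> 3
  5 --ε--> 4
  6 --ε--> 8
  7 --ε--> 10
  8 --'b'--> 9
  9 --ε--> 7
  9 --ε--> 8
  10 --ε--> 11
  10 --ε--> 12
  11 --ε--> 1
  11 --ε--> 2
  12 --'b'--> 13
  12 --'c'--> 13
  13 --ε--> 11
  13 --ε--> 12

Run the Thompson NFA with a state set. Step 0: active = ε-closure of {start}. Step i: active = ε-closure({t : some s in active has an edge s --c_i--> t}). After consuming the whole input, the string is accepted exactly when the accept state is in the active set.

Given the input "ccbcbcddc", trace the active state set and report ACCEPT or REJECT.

initial (ε-close {0}): {0,2,4}
'c' @ 1: {3,4,5,6,8}
'c' @ 2: {3,4,5,6,8}
'b' @ 3: {1,2,4,7,8,9,10,11,12}  [accepting]
'c' @ 4: {1,2,3,4,5,6,8,11,12,13}  [accepting]
'b' @ 5: {1,2,4,7,8,9,10,11,12,13}  [accepting]
'c' @ 6: {1,2,3,4,5,6,8,11,12,13}  [accepting]
'd' @ 7: {}  — no active states
rest 'dc' ignored (set empty)
end set {} — state 1 not in

Answer: REJECT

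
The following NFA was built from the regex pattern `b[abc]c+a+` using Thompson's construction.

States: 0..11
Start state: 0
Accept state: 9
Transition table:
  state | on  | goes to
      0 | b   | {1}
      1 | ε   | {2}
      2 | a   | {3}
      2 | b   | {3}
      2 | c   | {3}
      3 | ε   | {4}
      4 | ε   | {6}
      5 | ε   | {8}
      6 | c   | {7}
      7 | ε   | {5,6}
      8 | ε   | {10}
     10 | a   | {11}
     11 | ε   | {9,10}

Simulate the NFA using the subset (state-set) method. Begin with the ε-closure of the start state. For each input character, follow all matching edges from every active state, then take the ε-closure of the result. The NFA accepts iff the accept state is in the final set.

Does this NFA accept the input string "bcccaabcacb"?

Answer: REJECT

Steps:
start: ε-closure({0}) = {0}
'b' @ 1: {1,2}
'c' @ 2: {3,4,6}
'c' @ 3: {5,6,7,8,10}
'c' @ 4: {5,6,7,8,10}
'a' @ 5: {9,10,11}  ✓accept
'a' @ 6: {9,10,11}  ✓accept
'b' @ 7: {}  — dead — no transitions
rest 'cacb' ignored (set empty)
final: {}; accept 9 not in set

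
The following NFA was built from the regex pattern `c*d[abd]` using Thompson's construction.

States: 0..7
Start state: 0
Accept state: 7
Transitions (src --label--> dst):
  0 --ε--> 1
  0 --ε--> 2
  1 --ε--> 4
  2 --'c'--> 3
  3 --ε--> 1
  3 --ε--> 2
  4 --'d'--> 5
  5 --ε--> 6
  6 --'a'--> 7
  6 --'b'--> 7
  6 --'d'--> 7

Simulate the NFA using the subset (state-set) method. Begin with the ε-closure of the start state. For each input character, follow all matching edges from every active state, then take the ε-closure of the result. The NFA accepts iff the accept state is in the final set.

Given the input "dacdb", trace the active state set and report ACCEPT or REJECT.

S₀ = ε-closure({0}) = {0,1,2,4}
'd' @ 1: {5,6}
'a' @ 2: {7}  [accepting]
'c' @ 3: {}  — dead — no transitions
rest 'db' ignored (set empty)
final: {}; accept 7 not in set

Answer: REJECT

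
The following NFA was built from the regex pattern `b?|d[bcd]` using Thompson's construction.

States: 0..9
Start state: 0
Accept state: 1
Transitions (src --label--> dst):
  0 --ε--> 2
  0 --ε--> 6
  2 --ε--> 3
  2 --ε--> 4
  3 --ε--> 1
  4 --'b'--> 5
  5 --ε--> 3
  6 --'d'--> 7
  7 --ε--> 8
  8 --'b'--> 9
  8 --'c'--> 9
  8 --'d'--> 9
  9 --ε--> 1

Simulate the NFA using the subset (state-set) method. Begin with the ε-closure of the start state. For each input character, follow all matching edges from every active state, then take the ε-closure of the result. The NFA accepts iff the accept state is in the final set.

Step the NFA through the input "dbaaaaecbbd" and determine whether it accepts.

start: ε-closure({0}) = {0,1,2,3,4,6}
'd' @ 1: {7,8}
'b' @ 2: {1,9}  [accepting]
'a' @ 3: {}  — dead — no transitions
rest 'aaaecbbd' ignored (set empty)
final: {}; accept 1 not in set

Answer: REJECT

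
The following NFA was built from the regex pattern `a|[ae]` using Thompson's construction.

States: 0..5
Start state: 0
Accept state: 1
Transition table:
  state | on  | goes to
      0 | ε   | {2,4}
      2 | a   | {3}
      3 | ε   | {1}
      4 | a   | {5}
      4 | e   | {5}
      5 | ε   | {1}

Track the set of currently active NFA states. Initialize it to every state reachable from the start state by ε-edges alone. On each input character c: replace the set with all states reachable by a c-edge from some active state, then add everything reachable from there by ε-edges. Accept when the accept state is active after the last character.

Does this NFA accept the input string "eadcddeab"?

Answer: REJECT

Trace:
start: ε-closure({0}) = {0,2,4}
'e' @ 1: {1,5}  [accepting]
'a' @ 2: {}  — no active states
rest 'dcddeab' ignored (set empty)
final: {}; accept 1 not in set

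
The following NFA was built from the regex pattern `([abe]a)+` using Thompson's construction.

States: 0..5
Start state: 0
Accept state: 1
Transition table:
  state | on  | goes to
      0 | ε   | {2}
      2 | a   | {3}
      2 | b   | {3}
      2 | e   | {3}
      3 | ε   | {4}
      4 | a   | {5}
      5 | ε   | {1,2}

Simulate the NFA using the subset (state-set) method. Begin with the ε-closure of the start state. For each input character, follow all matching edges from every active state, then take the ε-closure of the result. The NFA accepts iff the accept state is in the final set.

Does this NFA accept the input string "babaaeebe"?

Answer: REJECT

Derivation:
start: ε-closure({0}) = {0,2}
'b' @ 1: {3,4}
'a' @ 2: {1,2,5}  [accepting]
'b' @ 3: {3,4}
'a' @ 4: {1,2,5}  [accepting]
'a' @ 5: {3,4}
'e' @ 6: {}  — no active states
rest 'ebe' ignored (set empty)
end set {} — state 1 not in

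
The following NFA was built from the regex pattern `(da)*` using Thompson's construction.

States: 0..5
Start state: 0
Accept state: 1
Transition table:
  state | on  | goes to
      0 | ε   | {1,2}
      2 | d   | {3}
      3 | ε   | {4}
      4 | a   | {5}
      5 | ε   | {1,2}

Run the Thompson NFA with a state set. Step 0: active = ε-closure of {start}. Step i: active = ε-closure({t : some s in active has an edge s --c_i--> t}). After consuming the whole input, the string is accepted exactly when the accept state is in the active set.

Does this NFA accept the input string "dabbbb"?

Answer: REJECT

Trace:
start: ε-closure({0}) = {0,1,2}
'd' @ 1: {3,4}
'a' @ 2: {1,2,5}  (accept∈set)
'b' @ 3: {}  — state set empty
rest 'bbb' ignored (set empty)
final: {}; accept 1 not in set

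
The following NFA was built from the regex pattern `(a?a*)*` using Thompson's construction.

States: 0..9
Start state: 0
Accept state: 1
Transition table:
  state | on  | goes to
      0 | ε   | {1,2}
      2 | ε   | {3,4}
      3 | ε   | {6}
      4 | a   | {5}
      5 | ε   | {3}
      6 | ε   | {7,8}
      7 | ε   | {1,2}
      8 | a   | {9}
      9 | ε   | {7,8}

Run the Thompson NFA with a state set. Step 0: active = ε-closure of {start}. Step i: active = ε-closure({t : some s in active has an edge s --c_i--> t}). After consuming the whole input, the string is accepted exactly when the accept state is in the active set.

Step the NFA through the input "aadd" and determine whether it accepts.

initial (ε-close {0}): {0,1,2,3,4,6,7,8}
'a' @ 1: {1,2,3,4,5,6,7,8,9}  [accepting]
'a' @ 2: {1,2,3,4,5,6,7,8,9}  [accepting]
'd' @ 3: {}  — no active states
rest 'd' ignored (set empty)
final: {}; accept 1 not in set

Answer: REJECT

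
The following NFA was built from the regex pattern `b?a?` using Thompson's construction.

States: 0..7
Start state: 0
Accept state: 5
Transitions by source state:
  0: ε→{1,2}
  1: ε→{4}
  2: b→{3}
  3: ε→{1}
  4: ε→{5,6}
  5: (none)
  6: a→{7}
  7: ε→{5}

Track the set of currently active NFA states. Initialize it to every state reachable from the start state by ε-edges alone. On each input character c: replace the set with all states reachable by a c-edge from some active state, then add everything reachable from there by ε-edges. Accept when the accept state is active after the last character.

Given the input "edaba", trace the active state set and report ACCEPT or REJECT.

Answer: REJECT

Derivation:
start: ε-closure({0}) = {0,1,2,4,5,6}
'e' @ 1: {}  — dead — no transitions
rest 'daba' ignored (set empty)
final: {}; accept 5 not in set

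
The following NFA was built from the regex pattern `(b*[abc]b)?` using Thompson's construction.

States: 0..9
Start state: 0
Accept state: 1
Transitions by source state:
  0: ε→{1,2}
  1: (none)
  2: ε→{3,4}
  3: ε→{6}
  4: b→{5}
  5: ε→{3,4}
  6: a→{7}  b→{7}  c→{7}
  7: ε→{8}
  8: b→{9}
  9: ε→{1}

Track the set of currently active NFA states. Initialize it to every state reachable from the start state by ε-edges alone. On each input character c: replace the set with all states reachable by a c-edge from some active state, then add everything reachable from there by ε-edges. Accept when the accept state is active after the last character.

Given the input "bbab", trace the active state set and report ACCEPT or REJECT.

initial (ε-close {0}): {0,1,2,3,4,6}
'b' @ 1: {3,4,5,6,7,8}
'b' @ 2: {1,3,4,5,6,7,8,9}  (accept∈set)
'a' @ 3: {7,8}
'b' @ 4: {1,9}  (accept∈set)
after full input: {1,9}  (accept=1 in)

Answer: ACCEPT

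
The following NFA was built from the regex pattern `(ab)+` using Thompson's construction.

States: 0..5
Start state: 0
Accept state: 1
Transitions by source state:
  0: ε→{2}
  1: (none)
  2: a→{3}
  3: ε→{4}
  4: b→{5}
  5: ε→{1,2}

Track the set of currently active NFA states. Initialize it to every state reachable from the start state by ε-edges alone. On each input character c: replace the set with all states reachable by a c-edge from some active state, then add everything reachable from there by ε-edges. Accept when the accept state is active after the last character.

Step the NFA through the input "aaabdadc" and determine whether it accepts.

S₀ = ε-closure({0}) = {0,2}
'a' @ 1: {3,4}
'a' @ 2: {}  — state set empty
rest 'abdadc' ignored (set empty)
end set {} — state 1 not in

Answer: REJECT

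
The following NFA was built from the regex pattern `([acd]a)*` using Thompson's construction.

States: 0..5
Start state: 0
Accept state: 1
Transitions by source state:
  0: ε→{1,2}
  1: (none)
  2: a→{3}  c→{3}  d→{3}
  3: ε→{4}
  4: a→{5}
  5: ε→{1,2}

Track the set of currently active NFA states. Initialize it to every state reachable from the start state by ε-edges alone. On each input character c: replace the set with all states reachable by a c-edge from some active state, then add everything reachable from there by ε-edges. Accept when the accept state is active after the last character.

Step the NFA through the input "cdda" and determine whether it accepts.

Answer: REJECT

Trace:
S₀ = ε-closure({0}) = {0,1,2}
'c' @ 1: {3,4}
'd' @ 2: {}  — dead — no transitions
rest 'da' ignored (set empty)
final: {}; accept 1 not in set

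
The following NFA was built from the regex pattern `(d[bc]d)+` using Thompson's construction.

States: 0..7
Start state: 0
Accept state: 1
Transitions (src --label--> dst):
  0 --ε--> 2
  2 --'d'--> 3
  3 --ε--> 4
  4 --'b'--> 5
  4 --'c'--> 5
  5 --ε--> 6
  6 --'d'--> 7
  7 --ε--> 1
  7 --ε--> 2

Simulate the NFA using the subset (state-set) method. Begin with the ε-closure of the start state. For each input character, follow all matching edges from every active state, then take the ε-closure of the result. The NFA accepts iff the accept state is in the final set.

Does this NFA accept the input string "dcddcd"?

Answer: ACCEPT

Derivation:
initial (ε-close {0}): {0,2}
'd' @ 1: {3,4}
'c' @ 2: {5,6}
'd' @ 3: {1,2,7}  ✓accept
'd' @ 4: {3,4}
'c' @ 5: {5,6}
'd' @ 6: {1,2,7}  ✓accept
end set {1,2,7} — state 1 in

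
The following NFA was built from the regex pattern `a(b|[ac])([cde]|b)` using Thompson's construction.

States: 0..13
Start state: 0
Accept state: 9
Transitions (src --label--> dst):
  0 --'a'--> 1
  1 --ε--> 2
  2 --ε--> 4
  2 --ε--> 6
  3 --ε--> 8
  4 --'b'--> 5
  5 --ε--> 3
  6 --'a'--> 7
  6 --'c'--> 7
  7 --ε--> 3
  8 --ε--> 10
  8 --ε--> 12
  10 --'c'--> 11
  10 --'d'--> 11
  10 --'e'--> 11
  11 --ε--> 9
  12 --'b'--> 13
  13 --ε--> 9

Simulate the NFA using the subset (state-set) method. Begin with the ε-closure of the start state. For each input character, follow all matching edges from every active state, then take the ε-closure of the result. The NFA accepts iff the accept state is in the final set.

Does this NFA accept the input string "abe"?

Answer: ACCEPT

Steps:
start: ε-closure({0}) = {0}
'a' @ 1: {1,2,4,6}
'b' @ 2: {3,5,8,10,12}
'e' @ 3: {9,11}  (accept∈set)
after full input: {9,11}  (accept=9 in)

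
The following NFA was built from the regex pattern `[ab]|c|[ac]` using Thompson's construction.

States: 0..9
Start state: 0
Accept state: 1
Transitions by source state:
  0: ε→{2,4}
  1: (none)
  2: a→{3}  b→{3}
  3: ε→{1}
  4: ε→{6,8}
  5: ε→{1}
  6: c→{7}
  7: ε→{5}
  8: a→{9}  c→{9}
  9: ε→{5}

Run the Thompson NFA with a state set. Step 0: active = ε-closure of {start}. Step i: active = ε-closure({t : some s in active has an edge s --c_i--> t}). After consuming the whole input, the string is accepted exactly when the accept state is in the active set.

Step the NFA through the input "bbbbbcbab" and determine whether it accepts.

Answer: REJECT

Trace:
initial (ε-close {0}): {0,2,4,6,8}
'b' @ 1: {1,3}  [accepting]
'b' @ 2: {}  — no active states
rest 'bbbcbab' ignored (set empty)
end set {} — state 1 not in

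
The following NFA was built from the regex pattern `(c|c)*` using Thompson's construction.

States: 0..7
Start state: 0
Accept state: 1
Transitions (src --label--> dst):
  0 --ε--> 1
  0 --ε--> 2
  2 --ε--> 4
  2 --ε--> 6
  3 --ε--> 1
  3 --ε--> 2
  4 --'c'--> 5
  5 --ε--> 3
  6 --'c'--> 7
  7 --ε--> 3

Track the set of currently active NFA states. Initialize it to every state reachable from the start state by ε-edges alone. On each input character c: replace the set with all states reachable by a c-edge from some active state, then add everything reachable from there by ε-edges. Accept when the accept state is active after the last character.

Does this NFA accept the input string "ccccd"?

Answer: REJECT

Trace:
start: ε-closure({0}) = {0,1,2,4,6}
'c' @ 1: {1,2,3,4,5,6,7}  [accepting]
'c' @ 2: {1,2,3,4,5,6,7}  [accepting]
'c' @ 3: {1,2,3,4,5,6,7}  [accepting]
'c' @ 4: {1,2,3,4,5,6,7}  [accepting]
'd' @ 5: {}  — no active states
end set {} — state 1 not in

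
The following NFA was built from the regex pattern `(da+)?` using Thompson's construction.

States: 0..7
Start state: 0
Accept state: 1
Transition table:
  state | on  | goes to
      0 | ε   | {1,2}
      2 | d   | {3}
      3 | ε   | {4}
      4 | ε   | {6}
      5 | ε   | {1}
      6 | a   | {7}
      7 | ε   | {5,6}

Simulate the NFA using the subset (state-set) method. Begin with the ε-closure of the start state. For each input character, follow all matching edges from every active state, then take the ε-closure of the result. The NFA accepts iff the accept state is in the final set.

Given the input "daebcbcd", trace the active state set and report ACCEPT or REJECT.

Answer: REJECT

Derivation:
S₀ = ε-closure({0}) = {0,1,2}
'd' @ 1: {3,4,6}
'a' @ 2: {1,5,6,7}  (accept∈set)
'e' @ 3: {}  — no active states
rest 'bcbcd' ignored (set empty)
after full input: {}  (accept=1 not in)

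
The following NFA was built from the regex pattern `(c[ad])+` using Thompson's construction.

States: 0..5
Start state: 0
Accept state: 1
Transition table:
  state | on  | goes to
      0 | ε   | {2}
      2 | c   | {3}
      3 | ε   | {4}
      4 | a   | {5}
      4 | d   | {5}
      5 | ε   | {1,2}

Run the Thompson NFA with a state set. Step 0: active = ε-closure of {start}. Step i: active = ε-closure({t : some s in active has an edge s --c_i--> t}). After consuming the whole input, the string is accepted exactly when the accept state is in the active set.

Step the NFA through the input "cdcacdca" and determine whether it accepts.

initial (ε-close {0}): {0,2}
'c' @ 1: {3,4}
'd' @ 2: {1,2,5}  [accepting]
'c' @ 3: {3,4}
'a' @ 4: {1,2,5}  [accepting]
'c' @ 5: {3,4}
'd' @ 6: {1,2,5}  [accepting]
'c' @ 7: {3,4}
'a' @ 8: {1,2,5}  [accepting]
final: {1,2,5}; accept 1 in set

Answer: ACCEPT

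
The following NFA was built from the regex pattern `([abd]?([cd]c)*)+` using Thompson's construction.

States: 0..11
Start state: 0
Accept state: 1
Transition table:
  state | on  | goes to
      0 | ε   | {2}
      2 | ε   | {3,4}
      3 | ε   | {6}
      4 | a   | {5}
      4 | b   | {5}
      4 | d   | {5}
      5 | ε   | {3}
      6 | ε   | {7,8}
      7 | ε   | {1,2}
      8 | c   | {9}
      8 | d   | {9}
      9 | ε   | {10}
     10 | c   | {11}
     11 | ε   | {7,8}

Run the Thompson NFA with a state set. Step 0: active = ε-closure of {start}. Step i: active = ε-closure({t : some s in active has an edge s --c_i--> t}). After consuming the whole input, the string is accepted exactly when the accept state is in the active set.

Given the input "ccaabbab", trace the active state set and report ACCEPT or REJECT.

Answer: ACCEPT

Derivation:
S₀ = ε-closure({0}) = {0,1,2,3,4,6,7,8}
'c' @ 1: {9,10}
'c' @ 2: {1,2,3,4,6,7,8,11}  (accept∈set)
'a' @ 3: {1,2,3,4,5,6,7,8}  (accept∈set)
'a' @ 4: {1,2,3,4,5,6,7,8}  (accept∈set)
'b' @ 5: {1,2,3,4,5,6,7,8}  (accept∈set)
'b' @ 6: {1,2,3,4,5,6,7,8}  (accept∈set)
'a' @ 7: {1,2,3,4,5,6,7,8}  (accept∈set)
'b' @ 8: {1,2,3,4,5,6,7,8}  (accept∈set)
end set {1,2,3,4,5,6,7,8} — state 1 in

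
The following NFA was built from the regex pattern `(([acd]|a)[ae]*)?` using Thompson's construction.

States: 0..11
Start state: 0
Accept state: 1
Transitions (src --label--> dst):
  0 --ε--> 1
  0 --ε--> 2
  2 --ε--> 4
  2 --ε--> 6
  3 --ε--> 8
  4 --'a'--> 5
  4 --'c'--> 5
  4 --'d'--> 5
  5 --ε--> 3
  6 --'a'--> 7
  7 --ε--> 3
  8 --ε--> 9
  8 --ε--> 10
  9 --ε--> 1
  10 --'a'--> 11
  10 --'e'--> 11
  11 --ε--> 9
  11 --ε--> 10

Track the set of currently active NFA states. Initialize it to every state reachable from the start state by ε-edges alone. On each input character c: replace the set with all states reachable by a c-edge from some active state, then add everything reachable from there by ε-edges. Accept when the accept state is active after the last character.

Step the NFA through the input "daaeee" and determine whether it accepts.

S₀ = ε-closure({0}) = {0,1,2,4,6}
'd' @ 1: {1,3,5,8,9,10}  ✓accept
'a' @ 2: {1,9,10,11}  ✓accept
'a' @ 3: {1,9,10,11}  ✓accept
'e' @ 4: {1,9,10,11}  ✓accept
'e' @ 5: {1,9,10,11}  ✓accept
'e' @ 6: {1,9,10,11}  ✓accept
end set {1,9,10,11} — state 1 in

Answer: ACCEPT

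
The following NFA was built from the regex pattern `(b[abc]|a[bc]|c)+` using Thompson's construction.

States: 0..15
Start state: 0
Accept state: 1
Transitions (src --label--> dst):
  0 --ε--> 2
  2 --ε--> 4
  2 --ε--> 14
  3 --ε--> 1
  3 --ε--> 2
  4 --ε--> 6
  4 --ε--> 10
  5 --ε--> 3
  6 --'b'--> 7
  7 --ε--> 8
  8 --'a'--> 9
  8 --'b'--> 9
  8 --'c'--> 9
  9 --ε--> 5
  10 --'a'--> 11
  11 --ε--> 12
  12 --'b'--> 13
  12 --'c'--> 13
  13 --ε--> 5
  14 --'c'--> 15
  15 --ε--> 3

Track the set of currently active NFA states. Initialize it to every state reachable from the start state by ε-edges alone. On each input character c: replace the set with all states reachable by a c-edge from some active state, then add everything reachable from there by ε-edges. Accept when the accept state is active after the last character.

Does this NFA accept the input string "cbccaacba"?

S₀ = ε-closure({0}) = {0,2,4,6,10,14}
'c' @ 1: {1,2,3,4,6,10,14,15}  [accepting]
'b' @ 2: {7,8}
'c' @ 3: {1,2,3,4,5,6,9,10,14}  [accepting]
'c' @ 4: {1,2,3,4,6,10,14,15}  [accepting]
'a' @ 5: {11,12}
'a' @ 6: {}  — dead — no transitions
rest 'cba' ignored (set empty)
final: {}; accept 1 not in set

Answer: REJECT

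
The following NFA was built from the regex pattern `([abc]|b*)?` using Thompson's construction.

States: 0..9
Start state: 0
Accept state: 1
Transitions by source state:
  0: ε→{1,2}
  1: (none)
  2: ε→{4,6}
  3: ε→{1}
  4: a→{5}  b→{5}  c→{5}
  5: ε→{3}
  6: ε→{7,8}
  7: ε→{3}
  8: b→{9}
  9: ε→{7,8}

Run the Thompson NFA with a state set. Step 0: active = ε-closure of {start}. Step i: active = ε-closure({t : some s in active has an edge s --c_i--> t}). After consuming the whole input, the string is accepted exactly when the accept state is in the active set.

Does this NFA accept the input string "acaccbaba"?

initial (ε-close {0}): {0,1,2,3,4,6,7,8}
'a' @ 1: {1,3,5}  ✓accept
'c' @ 2: {}  — dead — no transitions
rest 'accbaba' ignored (set empty)
after full input: {}  (accept=1 not in)

Answer: REJECT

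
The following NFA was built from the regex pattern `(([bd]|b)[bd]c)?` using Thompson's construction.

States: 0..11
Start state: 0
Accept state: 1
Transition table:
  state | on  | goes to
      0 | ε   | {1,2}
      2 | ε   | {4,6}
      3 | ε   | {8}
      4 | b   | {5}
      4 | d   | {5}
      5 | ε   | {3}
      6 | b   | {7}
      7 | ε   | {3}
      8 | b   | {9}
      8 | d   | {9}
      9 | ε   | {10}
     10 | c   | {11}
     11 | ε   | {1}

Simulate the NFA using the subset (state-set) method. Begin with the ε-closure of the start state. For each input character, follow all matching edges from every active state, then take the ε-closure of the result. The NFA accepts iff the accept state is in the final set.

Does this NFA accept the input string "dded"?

Answer: REJECT

Trace:
initial (ε-close {0}): {0,1,2,4,6}
'd' @ 1: {3,5,8}
'd' @ 2: {9,10}
'e' @ 3: {}  — no active states
rest 'd' ignored (set empty)
after full input: {}  (accept=1 not in)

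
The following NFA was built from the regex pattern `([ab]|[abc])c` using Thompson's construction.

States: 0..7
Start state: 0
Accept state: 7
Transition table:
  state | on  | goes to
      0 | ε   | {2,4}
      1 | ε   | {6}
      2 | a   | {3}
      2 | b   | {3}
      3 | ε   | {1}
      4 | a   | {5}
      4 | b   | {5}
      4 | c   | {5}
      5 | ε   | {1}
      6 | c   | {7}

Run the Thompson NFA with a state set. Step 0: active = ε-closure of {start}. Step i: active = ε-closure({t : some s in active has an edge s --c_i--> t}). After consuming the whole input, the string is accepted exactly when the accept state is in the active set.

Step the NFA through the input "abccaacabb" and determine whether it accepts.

Answer: REJECT

Steps:
initial (ε-close {0}): {0,2,4}
'a' @ 1: {1,3,5,6}
'b' @ 2: {}  — no active states
rest 'ccaacabb' ignored (set empty)
after full input: {}  (accept=7 not in)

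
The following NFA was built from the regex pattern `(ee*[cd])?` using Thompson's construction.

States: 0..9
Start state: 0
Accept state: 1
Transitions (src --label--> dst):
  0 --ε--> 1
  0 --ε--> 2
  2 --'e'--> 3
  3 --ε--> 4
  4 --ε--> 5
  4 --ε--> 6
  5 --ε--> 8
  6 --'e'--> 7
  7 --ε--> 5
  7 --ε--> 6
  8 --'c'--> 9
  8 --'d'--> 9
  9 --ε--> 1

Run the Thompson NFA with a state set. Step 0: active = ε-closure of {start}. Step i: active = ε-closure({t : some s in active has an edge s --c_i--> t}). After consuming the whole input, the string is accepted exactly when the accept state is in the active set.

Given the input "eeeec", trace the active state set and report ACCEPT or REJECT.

Answer: ACCEPT

Steps:
initial (ε-close {0}): {0,1,2}
'e' @ 1: {3,4,5,6,8}
'e' @ 2: {5,6,7,8}
'e' @ 3: {5,6,7,8}
'e' @ 4: {5,6,7,8}
'c' @ 5: {1,9}  ✓accept
final: {1,9}; accept 1 in set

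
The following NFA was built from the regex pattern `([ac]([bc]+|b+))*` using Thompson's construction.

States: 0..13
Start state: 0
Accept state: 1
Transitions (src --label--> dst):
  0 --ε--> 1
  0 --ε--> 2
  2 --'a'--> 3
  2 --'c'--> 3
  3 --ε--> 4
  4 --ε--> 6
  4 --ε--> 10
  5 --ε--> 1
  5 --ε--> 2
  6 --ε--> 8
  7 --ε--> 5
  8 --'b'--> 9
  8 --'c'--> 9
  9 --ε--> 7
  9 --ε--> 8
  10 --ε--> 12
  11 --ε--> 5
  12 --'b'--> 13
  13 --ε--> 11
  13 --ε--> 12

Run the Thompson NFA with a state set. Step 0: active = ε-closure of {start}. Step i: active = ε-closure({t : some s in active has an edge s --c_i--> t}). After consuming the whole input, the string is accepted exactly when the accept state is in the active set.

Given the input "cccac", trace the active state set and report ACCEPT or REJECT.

initial (ε-close {0}): {0,1,2}
'c' @ 1: {3,4,6,8,10,12}
'c' @ 2: {1,2,5,7,8,9}  (accept∈set)
'c' @ 3: {1,2,3,4,5,6,7,8,9,10,12}  (accept∈set)
'a' @ 4: {3,4,6,8,10,12}
'c' @ 5: {1,2,5,7,8,9}  (accept∈set)
end set {1,2,5,7,8,9} — state 1 in

Answer: ACCEPT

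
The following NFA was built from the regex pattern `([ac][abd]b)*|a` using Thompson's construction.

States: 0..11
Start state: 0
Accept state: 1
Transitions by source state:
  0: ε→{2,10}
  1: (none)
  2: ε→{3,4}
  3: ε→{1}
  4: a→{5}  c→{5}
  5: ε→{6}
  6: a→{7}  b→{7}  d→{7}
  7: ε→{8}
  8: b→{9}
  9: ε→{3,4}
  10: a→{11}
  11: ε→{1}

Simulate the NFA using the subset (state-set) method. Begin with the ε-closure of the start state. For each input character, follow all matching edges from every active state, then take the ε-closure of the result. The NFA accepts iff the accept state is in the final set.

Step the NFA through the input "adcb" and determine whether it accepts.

initial (ε-close {0}): {0,1,2,3,4,10}
'a' @ 1: {1,5,6,11}  [accepting]
'd' @ 2: {7,8}
'c' @ 3: {}  — no active states
rest 'b' ignored (set empty)
after full input: {}  (accept=1 not in)

Answer: REJECT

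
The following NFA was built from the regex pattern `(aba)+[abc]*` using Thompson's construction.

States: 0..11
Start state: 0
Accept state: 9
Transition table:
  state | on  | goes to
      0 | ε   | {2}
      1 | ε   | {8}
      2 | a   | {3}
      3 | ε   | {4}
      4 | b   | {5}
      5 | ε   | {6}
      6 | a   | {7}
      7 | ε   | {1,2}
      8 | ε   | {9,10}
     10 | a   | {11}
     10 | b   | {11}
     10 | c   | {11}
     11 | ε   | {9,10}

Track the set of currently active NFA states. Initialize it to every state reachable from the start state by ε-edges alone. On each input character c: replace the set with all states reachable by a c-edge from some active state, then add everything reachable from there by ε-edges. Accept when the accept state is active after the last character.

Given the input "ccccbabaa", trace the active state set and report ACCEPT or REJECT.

Answer: REJECT

Trace:
S₀ = ε-closure({0}) = {0,2}
'c' @ 1: {}  — state set empty
rest 'cccbabaa' ignored (set empty)
end set {} — state 9 not in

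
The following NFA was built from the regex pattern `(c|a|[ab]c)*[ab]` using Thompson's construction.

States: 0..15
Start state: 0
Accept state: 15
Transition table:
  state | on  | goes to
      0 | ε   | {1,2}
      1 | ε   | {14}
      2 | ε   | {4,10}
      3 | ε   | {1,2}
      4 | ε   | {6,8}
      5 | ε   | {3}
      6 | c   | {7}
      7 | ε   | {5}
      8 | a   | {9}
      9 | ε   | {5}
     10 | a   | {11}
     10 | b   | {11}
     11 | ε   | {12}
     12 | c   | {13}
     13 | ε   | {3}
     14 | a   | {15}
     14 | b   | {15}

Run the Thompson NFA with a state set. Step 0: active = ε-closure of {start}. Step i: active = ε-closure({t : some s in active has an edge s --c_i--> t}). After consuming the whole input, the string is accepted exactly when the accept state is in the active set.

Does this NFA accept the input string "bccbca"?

S₀ = ε-closure({0}) = {0,1,2,4,6,8,10,14}
'b' @ 1: {11,12,15}  [accepting]
'c' @ 2: {1,2,3,4,6,8,10,13,14}
'c' @ 3: {1,2,3,4,5,6,7,8,10,14}
'b' @ 4: {11,12,15}  [accepting]
'c' @ 5: {1,2,3,4,6,8,10,13,14}
'a' @ 6: {1,2,3,4,5,6,8,9,10,11,12,14,15}  [accepting]
final: {1,2,3,4,5,6,8,9,10,11,12,14,15}; accept 15 in set

Answer: ACCEPT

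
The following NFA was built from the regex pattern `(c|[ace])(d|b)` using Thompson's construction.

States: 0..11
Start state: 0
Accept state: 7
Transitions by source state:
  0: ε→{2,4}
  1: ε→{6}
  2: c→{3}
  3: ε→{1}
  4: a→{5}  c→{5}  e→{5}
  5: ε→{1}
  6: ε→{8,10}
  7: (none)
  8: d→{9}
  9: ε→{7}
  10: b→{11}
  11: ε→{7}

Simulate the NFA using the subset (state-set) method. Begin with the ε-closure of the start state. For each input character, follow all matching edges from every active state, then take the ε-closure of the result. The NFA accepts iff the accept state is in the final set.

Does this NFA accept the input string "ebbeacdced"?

Answer: REJECT

Steps:
start: ε-closure({0}) = {0,2,4}
'e' @ 1: {1,5,6,8,10}
'b' @ 2: {7,11}  ✓accept
'b' @ 3: {}  — no active states
rest 'eacdced' ignored (set empty)
final: {}; accept 7 not in set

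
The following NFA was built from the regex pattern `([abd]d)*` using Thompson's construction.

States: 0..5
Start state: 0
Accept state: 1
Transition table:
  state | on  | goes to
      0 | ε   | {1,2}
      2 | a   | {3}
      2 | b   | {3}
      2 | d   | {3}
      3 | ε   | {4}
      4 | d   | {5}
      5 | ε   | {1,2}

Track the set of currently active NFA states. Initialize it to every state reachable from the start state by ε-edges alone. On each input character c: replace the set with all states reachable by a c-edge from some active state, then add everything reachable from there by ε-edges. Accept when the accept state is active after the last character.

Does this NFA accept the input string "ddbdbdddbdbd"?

Answer: ACCEPT

Trace:
S₀ = ε-closure({0}) = {0,1,2}
'd' @ 1: {3,4}
'd' @ 2: {1,2,5}  (accept∈set)
'b' @ 3: {3,4}
'd' @ 4: {1,2,5}  (accept∈set)
'b' @ 5: {3,4}
'd' @ 6: {1,2,5}  (accept∈set)
'd' @ 7: {3,4}
'd' @ 8: {1,2,5}  (accept∈set)
'b' @ 9: {3,4}
'd' @ 10: {1,2,5}  (accept∈set)
'b' @ 11: {3,4}
'd' @ 12: {1,2,5}  (accept∈set)
end set {1,2,5} — state 1 in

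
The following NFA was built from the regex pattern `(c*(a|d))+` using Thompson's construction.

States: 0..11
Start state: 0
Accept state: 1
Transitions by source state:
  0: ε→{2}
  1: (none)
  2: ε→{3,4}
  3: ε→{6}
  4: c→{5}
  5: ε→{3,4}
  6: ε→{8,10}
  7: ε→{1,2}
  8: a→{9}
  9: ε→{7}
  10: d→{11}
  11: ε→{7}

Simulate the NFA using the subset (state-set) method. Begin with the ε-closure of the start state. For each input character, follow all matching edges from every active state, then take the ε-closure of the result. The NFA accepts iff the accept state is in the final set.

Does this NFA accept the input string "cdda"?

Answer: ACCEPT

Derivation:
initial (ε-close {0}): {0,2,3,4,6,8,10}
'c' @ 1: {3,4,5,6,8,10}
'd' @ 2: {1,2,3,4,6,7,8,10,11}  ✓accept
'd' @ 3: {1,2,3,4,6,7,8,10,11}  ✓accept
'a' @ 4: {1,2,3,4,6,7,8,9,10}  ✓accept
end set {1,2,3,4,6,7,8,9,10} — state 1 in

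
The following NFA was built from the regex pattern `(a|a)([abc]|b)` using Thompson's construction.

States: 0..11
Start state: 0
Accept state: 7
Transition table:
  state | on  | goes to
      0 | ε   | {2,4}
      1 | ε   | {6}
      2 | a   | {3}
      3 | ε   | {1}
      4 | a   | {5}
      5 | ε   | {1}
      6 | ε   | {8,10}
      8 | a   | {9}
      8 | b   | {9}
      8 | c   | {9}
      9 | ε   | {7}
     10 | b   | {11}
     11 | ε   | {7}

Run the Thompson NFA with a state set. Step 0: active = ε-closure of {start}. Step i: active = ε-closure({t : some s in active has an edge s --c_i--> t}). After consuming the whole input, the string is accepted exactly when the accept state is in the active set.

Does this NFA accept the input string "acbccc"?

initial (ε-close {0}): {0,2,4}
'a' @ 1: {1,3,5,6,8,10}
'c' @ 2: {7,9}  [accepting]
'b' @ 3: {}  — no active states
rest 'ccc' ignored (set empty)
final: {}; accept 7 not in set

Answer: REJECT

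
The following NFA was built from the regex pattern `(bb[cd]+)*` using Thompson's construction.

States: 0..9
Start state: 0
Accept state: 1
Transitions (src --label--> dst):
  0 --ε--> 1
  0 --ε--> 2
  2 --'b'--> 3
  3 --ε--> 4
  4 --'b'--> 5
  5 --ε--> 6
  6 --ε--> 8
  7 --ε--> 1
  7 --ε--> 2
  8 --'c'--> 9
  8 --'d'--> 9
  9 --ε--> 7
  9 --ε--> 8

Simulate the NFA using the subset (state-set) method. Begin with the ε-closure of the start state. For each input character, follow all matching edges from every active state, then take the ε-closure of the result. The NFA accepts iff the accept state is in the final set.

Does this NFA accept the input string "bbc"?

initial (ε-close {0}): {0,1,2}
'b' @ 1: {3,4}
'b' @ 2: {5,6,8}
'c' @ 3: {1,2,7,8,9}  [accepting]
final: {1,2,7,8,9}; accept 1 in set

Answer: ACCEPT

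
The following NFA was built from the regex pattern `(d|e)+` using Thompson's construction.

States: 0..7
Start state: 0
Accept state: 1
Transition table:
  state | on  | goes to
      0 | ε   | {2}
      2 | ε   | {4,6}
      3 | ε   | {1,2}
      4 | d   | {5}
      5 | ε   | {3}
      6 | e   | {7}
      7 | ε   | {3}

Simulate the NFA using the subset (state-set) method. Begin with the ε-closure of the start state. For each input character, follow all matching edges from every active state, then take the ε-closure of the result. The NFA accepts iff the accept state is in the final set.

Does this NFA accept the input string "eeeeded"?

Answer: ACCEPT

Trace:
start: ε-closure({0}) = {0,2,4,6}
'e' @ 1: {1,2,3,4,6,7}  [accepting]
'e' @ 2: {1,2,3,4,6,7}  [accepting]
'e' @ 3: {1,2,3,4,6,7}  [accepting]
'e' @ 4: {1,2,3,4,6,7}  [accepting]
'd' @ 5: {1,2,3,4,5,6}  [accepting]
'e' @ 6: {1,2,3,4,6,7}  [accepting]
'd' @ 7: {1,2,3,4,5,6}  [accepting]
final: {1,2,3,4,5,6}; accept 1 in set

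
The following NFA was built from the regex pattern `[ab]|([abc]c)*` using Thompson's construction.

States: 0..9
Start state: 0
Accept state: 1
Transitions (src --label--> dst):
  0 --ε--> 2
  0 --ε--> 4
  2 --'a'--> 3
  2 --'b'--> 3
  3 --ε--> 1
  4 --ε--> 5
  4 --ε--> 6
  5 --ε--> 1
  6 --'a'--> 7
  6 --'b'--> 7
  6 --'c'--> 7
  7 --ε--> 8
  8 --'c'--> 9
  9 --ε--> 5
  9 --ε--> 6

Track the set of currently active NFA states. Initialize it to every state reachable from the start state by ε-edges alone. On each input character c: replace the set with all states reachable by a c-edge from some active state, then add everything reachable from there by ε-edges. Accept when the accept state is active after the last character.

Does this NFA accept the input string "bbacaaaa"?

start: ε-closure({0}) = {0,1,2,4,5,6}
'b' @ 1: {1,3,7,8}  [accepting]
'b' @ 2: {}  — dead — no transitions
rest 'acaaaa' ignored (set empty)
final: {}; accept 1 not in set

Answer: REJECT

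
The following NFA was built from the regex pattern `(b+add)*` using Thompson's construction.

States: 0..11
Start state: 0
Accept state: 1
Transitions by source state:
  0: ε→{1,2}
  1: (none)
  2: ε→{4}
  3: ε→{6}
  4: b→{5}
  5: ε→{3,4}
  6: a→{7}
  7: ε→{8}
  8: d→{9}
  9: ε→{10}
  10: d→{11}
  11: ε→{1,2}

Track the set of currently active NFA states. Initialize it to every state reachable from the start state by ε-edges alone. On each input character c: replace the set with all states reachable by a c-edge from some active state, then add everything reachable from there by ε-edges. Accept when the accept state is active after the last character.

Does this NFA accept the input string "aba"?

S₀ = ε-closure({0}) = {0,1,2,4}
'a' @ 1: {}  — state set empty
rest 'ba' ignored (set empty)
end set {} — state 1 not in

Answer: REJECT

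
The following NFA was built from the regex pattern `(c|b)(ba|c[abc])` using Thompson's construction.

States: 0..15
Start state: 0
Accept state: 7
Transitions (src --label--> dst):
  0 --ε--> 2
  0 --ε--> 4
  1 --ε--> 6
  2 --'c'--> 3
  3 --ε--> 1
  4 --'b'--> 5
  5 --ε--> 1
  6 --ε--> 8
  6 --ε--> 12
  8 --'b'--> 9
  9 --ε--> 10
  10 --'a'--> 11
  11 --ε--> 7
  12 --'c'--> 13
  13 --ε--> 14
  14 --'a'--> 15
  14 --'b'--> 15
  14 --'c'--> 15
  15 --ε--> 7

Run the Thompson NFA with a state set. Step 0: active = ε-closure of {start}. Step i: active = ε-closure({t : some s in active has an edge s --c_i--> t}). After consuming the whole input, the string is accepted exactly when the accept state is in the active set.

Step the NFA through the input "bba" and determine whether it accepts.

start: ε-closure({0}) = {0,2,4}
'b' @ 1: {1,5,6,8,12}
'b' @ 2: {9,10}
'a' @ 3: {7,11}  ✓accept
final: {7,11}; accept 7 in set

Answer: ACCEPT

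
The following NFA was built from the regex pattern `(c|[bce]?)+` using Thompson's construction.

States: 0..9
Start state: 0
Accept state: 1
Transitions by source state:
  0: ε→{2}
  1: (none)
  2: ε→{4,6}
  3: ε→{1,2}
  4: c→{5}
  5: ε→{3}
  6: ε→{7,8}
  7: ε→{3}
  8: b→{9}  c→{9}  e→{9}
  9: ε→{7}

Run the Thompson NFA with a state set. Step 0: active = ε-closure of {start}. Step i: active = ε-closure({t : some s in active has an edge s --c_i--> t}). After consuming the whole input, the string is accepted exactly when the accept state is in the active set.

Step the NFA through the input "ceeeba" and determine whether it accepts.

start: ε-closure({0}) = {0,1,2,3,4,6,7,8}
'c' @ 1: {1,2,3,4,5,6,7,8,9}  (accept∈set)
'e' @ 2: {1,2,3,4,6,7,8,9}  (accept∈set)
'e' @ 3: {1,2,3,4,6,7,8,9}  (accept∈set)
'e' @ 4: {1,2,3,4,6,7,8,9}  (accept∈set)
'b' @ 5: {1,2,3,4,6,7,8,9}  (accept∈set)
'a' @ 6: {}  — no active states
final: {}; accept 1 not in set

Answer: REJECT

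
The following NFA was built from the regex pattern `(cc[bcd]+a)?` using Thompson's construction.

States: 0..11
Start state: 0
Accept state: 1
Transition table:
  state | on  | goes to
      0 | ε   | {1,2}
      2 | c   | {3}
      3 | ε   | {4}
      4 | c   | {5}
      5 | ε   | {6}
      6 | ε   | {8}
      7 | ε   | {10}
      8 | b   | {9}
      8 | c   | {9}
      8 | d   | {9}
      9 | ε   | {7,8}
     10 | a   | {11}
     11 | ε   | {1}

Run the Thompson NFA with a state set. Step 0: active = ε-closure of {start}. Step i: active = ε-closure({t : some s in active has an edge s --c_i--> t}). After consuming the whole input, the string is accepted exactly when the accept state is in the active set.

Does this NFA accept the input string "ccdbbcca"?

Answer: ACCEPT

Derivation:
S₀ = ε-closure({0}) = {0,1,2}
'c' @ 1: {3,4}
'c' @ 2: {5,6,8}
'd' @ 3: {7,8,9,10}
'b' @ 4: {7,8,9,10}
'b' @ 5: {7,8,9,10}
'c' @ 6: {7,8,9,10}
'c' @ 7: {7,8,9,10}
'a' @ 8: {1,11}  ✓accept
end set {1,11} — state 1 in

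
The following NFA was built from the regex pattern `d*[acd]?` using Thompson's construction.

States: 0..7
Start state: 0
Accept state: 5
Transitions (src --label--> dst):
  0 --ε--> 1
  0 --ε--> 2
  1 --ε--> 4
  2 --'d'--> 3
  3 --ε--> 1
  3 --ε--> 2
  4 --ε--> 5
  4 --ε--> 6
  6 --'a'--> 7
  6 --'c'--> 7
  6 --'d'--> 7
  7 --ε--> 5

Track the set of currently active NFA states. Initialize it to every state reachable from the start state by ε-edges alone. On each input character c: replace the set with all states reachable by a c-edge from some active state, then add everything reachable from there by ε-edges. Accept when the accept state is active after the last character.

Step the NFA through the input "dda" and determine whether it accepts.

Answer: ACCEPT

Trace:
initial (ε-close {0}): {0,1,2,4,5,6}
'd' @ 1: {1,2,3,4,5,6,7}  [accepting]
'd' @ 2: {1,2,3,4,5,6,7}  [accepting]
'a' @ 3: {5,7}  [accepting]
after full input: {5,7}  (accept=5 in)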